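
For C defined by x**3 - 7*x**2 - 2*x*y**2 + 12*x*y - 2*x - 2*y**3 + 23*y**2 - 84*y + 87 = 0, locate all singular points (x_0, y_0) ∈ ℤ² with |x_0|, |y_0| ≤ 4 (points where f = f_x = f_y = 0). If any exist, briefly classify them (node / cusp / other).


Singular points: {(2, 3)}; classification: node.

Compute partial derivatives:
  f_x = 3*x**2 - 14*x - 2*y**2 + 12*y - 2.
  f_y = -4*x*y + 12*x - 6*y**2 + 46*y - 84.
Scan x_0 ∈ {−4, ..., 4}. For each x_0, f_y(x_0, y) is a polynomial in y; find its integer roots y ∈ {−4, ..., 4}, then test f_x and f at those candidates.
  x = -4: f_y(-4, y) = -6*y**2 + 62*y - 132; vanishes at y ∈ {3}. (-4, 3): f_x = 120 ≠ 0.
  x = -3: f_y(-3, y) = -6*y**2 + 58*y - 120; vanishes at y ∈ {3}. (-3, 3): f_x = 85 ≠ 0.
  x = -2: f_y(-2, y) = -6*y**2 + 54*y - 108; vanishes at y ∈ {3}. (-2, 3): f_x = 56 ≠ 0.
  x = -1: f_y(-1, y) = -6*y**2 + 50*y - 96; vanishes at y ∈ {3}. (-1, 3): f_x = 33 ≠ 0.
  x = 0: f_y(0, y) = -6*y**2 + 46*y - 84; vanishes at y ∈ {3}. (0, 3): f_x = 16 ≠ 0.
  x = 1: f_y(1, y) = -6*y**2 + 42*y - 72; vanishes at y ∈ {3, 4}. (1, 3): f_x = 5 ≠ 0; (1, 4): f_x = 3 ≠ 0.
  x = 2: f_y(2, y) = -6*y**2 + 38*y - 60; vanishes at y ∈ {3}. (2, 3): f_x = 0, f = 0 — SINGULAR.
  x = 3: f_y(3, y) = -6*y**2 + 34*y - 48; vanishes at y ∈ {3}. (3, 3): f_x = 1 ≠ 0.
  x = 4: f_y(4, y) = -6*y**2 + 30*y - 36; vanishes at y ∈ {2, 3}. (4, 2): f_x = 6 ≠ 0; (4, 3): f_x = 8 ≠ 0.
Only singular point on the grid: (2, 3).
Classify: substitute x = 2 + u, y = 3 + v and expand: f = u**3 - u**2 - 2*u*v**2 - 2*v**3 + v**2.
No constant or linear terms (consistent with a singular point). Quadratic part: -u**2 + v**2. Cubic part: u**3 - 2*u*v**2 - 2*v**3.
The quadratic part v**2 - u**2 = (v − u)(v + u) splits into two distinct linear factors, so there are two distinct tangent lines y − 3 = ±(x − 2) — this is a node (ordinary double point).
Classification: node.


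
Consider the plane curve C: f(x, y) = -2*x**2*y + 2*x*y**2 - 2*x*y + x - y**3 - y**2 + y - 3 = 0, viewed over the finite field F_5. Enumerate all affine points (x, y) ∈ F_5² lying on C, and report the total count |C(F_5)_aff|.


Affine F_5-points: {(1, 1), (2, 1), (3, 0), (4, 3)}; count = 4.

For each of the 25 pairs (x, y) ∈ F_5², evaluate f(x, y) mod 5. Record the zeros.
  x = 0: [0↦2, 1↦1, 2↦2, 3↦4, 4↦1]  zeros at y ∈ ∅
  x = 1: [0↦3, 1↦0, 2↦3, 3↦1, 4↦3]  zeros at y ∈ {1}
  x = 2: [0↦4, 1↦0, 2↦1, 3↦1, 4↦4]  zeros at y ∈ {1}
  x = 3: [0↦0, 1↦1, 2↦1, 3↦4, 4↦4]  zeros at y ∈ {0}
  x = 4: [0↦1, 1↦3, 2↦3, 3↦0, 4↦3]  zeros at y ∈ {3}
Collecting zeros: affine points = {(1, 1), (2, 1), (3, 0), (4, 3)}.
Total count |C(F_5)_aff| = 4.


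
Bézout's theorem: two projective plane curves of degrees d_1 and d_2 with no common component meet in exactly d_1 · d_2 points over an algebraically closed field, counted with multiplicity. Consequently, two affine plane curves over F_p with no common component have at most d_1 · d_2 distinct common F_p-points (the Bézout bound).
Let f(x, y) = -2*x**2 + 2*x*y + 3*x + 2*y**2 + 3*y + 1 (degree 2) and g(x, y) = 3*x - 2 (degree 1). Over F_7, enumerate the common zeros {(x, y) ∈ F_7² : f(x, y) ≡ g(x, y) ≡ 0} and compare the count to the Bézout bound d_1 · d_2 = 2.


Common zeros: ∅; count = 0; Bézout bound = 2.

deg(f) = 2, deg(g) = 1, so Bézout bound = 2.
Scan x ∈ F_7. For each x, list the y ∈ F_7 with f(x, y) ≡ 0 and those with g(x, y) ≡ 0 (mod 7); the common zeros in that column are the intersection.
  x = 0: f ≡ 0 at y ∈ {3, 6}; g ≡ 0 at y ∈ ∅; common: ∅.
  x = 1: f ≡ 0 at y ∈ {3, 5}; g ≡ 0 at y ∈ ∅; common: ∅.
  x = 2: f ≡ 0 at y ∈ {2, 5}; g ≡ 0 at y ∈ ∅; common: ∅.
  x = 3: f ≡ 0 at y ∈ ∅; g ≡ 0 at y ∈ {0, 1, 2, 3, 4, 5, 6}; common: ∅.
  x = 4: f ≡ 0 at y ∈ {6}; g ≡ 0 at y ∈ ∅; common: ∅.
  x = 5: f ≡ 0 at y ∈ {2}; g ≡ 0 at y ∈ ∅; common: ∅.
  x = 6: f ≡ 0 at y ∈ ∅; g ≡ 0 at y ∈ ∅; common: ∅.
Collecting: common zeros = ∅, so the count is 0.
Comparison with the Bézout bound: 0 ≤ 2 = deg(f)·deg(g), as expected for curves with no common component (the affine F_7-count falls short of the bound because intersections may lie at infinity, over extension fields, or carry multiplicity).


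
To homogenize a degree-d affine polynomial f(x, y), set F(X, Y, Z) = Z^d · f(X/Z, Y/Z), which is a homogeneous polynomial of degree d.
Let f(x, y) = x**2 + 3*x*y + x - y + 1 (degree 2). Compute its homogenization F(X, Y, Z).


F(X, Y, Z) = X**2 + 3*X*Y + X*Z - Y*Z + Z**2

deg(f) = 2.
Substitute x = X/Z, y = Y/Z into f, then multiply by Z^2.
  monomial 1·x^2·y^0 ↦ 1·X^2·Y^0·Z^0.
  monomial 3·x^1·y^1 ↦ 3·X^1·Y^1·Z^0.
  monomial 1·x^1·y^0 ↦ 1·X^1·Y^0·Z^1.
  monomial -1·x^0·y^1 ↦ -1·X^0·Y^1·Z^1.
  monomial 1·x^0·y^0 ↦ 1·X^0·Y^0·Z^2.
Collecting: F(X, Y, Z) = X**2 + 3*X*Y + X*Z - Y*Z + Z**2.


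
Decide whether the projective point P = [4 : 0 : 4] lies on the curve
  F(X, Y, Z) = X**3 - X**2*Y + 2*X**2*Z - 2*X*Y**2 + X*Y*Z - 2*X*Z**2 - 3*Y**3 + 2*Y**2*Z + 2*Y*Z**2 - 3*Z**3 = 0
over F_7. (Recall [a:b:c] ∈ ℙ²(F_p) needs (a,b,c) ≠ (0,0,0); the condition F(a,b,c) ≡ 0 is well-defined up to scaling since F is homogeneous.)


F(4,0,4) ≡ 5 (mod 7); P is NOT on the curve.

Evaluate F(4, 0, 4) term-by-term (mod 7).
  X**3 ↦ 1·64·1·1 = 64
  -X**2*Y ↦ -1·16·0·1 = 0
  2*X**2*Z ↦ 2·16·1·4 = 128
  -2*X*Y**2 ↦ -2·4·0·1 = 0
  X*Y*Z ↦ 1·4·0·4 = 0
  -2*X*Z**2 ↦ -2·4·1·16 = -128
  -3*Y**3 ↦ -3·1·0·1 = 0
  2*Y**2*Z ↦ 2·1·0·4 = 0
  2*Y*Z**2 ↦ 2·1·0·16 = 0
  -3*Z**3 ↦ -3·1·1·64 = -192
Sum: F(4, 0, 4) = (64) + (0) + (128) + (0) + (0) + (-128) + (0) + (0) + (0) + (-192) = -128.
Reducing mod 7: -128 ≡ 5 (mod 7).
Since F(a, b, c) ≡ 5 ≠ 0 (mod 7), P does NOT lie on the curve.


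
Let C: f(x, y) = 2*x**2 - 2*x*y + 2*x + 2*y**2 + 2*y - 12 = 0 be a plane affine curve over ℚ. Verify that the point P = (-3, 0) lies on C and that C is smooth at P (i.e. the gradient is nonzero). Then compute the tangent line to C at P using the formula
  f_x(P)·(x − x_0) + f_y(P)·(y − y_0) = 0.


Tangent line at P: -10*x + 8*y - 30 = 0.

Step 1: f(-3, 0) = 0, so P lies on C.
Step 2: partial derivatives
  f_x(x, y) = 4*x - 2*y + 2, f_y(x, y) = -2*x + 4*y + 2.
  f_x(P) = -10, f_y(P) = 8 (gradient nonzero, so P is smooth).
Step 3: tangent line at P: -10·(x − -3) + 8·(y − 0) = 0.
Expanding: -10*x + 8*y - 30 = 0.


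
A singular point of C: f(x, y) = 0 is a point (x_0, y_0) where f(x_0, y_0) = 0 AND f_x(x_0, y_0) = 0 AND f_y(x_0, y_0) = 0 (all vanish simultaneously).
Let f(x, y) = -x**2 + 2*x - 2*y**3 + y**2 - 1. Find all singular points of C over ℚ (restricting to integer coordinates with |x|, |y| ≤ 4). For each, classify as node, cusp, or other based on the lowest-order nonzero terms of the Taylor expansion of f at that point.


Singular points: {(1, 0)}; classification: node.

Compute partial derivatives:
  f_x = 2 - 2*x.
  f_y = -6*y**2 + 2*y.
Scan x_0 ∈ {−4, ..., 4}. For each x_0, f_y(x_0, y) is a polynomial in y; find its integer roots y ∈ {−4, ..., 4}, then test f_x and f at those candidates.
  x = -4: f_y(-4, y) = -6*y**2 + 2*y; vanishes at y ∈ {0}. (-4, 0): f_x = 10 ≠ 0.
  x = -3: f_y(-3, y) = -6*y**2 + 2*y; vanishes at y ∈ {0}. (-3, 0): f_x = 8 ≠ 0.
  x = -2: f_y(-2, y) = -6*y**2 + 2*y; vanishes at y ∈ {0}. (-2, 0): f_x = 6 ≠ 0.
  x = -1: f_y(-1, y) = -6*y**2 + 2*y; vanishes at y ∈ {0}. (-1, 0): f_x = 4 ≠ 0.
  x = 0: f_y(0, y) = -6*y**2 + 2*y; vanishes at y ∈ {0}. (0, 0): f_x = 2 ≠ 0.
  x = 1: f_y(1, y) = -6*y**2 + 2*y; vanishes at y ∈ {0}. (1, 0): f_x = 0, f = 0 — SINGULAR.
  x = 2: f_y(2, y) = -6*y**2 + 2*y; vanishes at y ∈ {0}. (2, 0): f_x = -2 ≠ 0.
  x = 3: f_y(3, y) = -6*y**2 + 2*y; vanishes at y ∈ {0}. (3, 0): f_x = -4 ≠ 0.
  x = 4: f_y(4, y) = -6*y**2 + 2*y; vanishes at y ∈ {0}. (4, 0): f_x = -6 ≠ 0.
Only singular point on the grid: (1, 0).
Classify: substitute x = 1 + u, y = 0 + v and expand: f = -u**2 - 2*v**3 + v**2.
No constant or linear terms (consistent with a singular point). Quadratic part: -u**2 + v**2. Cubic part: -2*v**3.
The quadratic part v**2 - u**2 = (v − u)(v + u) splits into two distinct linear factors, so there are two distinct tangent lines y − 0 = ±(x − 1) — this is a node (ordinary double point).
Classification: node.


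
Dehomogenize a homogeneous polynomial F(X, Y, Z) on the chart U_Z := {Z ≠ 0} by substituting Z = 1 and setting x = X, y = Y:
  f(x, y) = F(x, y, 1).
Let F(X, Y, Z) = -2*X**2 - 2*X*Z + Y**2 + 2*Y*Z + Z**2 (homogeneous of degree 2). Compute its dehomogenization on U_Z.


f(x, y) = -2*x**2 - 2*x + y**2 + 2*y + 1

On U_Z we set Z = 1. Each monomial c·X^i·Y^j·Z^k in F becomes c·x^i·y^j·1^k = c·x^i·y^j.
Substituting Z = 1: F(X, Y, 1) = -2*x**2 - 2*x + y**2 + 2*y + 1.
Note: deg(f) ≤ deg(F) = 2; strict inequality happens when F is divisible by Z (lost terms).


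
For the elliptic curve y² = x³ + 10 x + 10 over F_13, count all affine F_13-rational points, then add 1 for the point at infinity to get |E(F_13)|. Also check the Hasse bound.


Affine points = {(0, 6), (0, 7), (2, 5), (2, 8), (4, 6), (4, 7), (5, 4), (5, 9), (6, 0), (8, 2), (8, 11), (9, 6), (9, 7), (12, 5), (12, 8)}; affine count = 15; |E(F_13)| = 16.

Discriminant check: Δ ∝ 4a³ + 27b² = 4·10³ + 27·10² = 4·1000 + 27·100 ≡ 5 (mod 13). Nonzero ⇒ E is nonsingular.
For each x ∈ F_13, compute rhs = x³ + 10·x + 10 mod 13, then count y ∈ F_13 with y² ≡ rhs.
  x = 0: rhs = 10, matching y values: 6, 7 (2 points).
  x = 1: rhs = 8, matching y values: none (0 points).
  x = 2: rhs = 12, matching y values: 5, 8 (2 points).
  x = 3: rhs = 2, matching y values: none (0 points).
  x = 4: rhs = 10, matching y values: 6, 7 (2 points).
  x = 5: rhs = 3, matching y values: 4, 9 (2 points).
  x = 6: rhs = 0, matching y values: 0 (1 points).
  x = 7: rhs = 7, matching y values: none (0 points).
  x = 8: rhs = 4, matching y values: 2, 11 (2 points).
  x = 9: rhs = 10, matching y values: 6, 7 (2 points).
  x = 10: rhs = 5, matching y values: none (0 points).
  x = 11: rhs = 8, matching y values: none (0 points).
  x = 12: rhs = 12, matching y values: 5, 8 (2 points).
Total affine count: 15.
Full point count |E(F_13)| = 15 + 1 = 16.
Hasse bound: |16 − (13+1)| = |2| = 2 ≤ 2√13 ≈ 7.2111 ✓.


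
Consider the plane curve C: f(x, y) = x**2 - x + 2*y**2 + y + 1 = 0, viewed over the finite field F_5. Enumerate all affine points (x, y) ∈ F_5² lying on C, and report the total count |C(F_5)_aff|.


Affine F_5-points: {(3, 1)}; count = 1.

For each of the 25 pairs (x, y) ∈ F_5², evaluate f(x, y) mod 5. Record the zeros.
  x = 0: [0↦1, 1↦4, 2↦1, 3↦2, 4↦2]  zeros at y ∈ ∅
  x = 1: [0↦1, 1↦4, 2↦1, 3↦2, 4↦2]  zeros at y ∈ ∅
  x = 2: [0↦3, 1↦1, 2↦3, 3↦4, 4↦4]  zeros at y ∈ ∅
  x = 3: [0↦2, 1↦0, 2↦2, 3↦3, 4↦3]  zeros at y ∈ {1}
  x = 4: [0↦3, 1↦1, 2↦3, 3↦4, 4↦4]  zeros at y ∈ ∅
Collecting zeros: affine points = {(3, 1)}.
Total count |C(F_5)_aff| = 1.


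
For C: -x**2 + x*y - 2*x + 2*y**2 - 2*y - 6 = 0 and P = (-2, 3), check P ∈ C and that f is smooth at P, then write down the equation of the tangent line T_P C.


Tangent line at P: 5*x + 8*y - 14 = 0.

Step 1: f(-2, 3) = 0, so P lies on C.
Step 2: partial derivatives
  f_x(x, y) = -2*x + y - 2, f_y(x, y) = x + 4*y - 2.
  f_x(P) = 5, f_y(P) = 8 (gradient nonzero, so P is smooth).
Step 3: tangent line at P: 5·(x − -2) + 8·(y − 3) = 0.
Expanding: 5*x + 8*y - 14 = 0.


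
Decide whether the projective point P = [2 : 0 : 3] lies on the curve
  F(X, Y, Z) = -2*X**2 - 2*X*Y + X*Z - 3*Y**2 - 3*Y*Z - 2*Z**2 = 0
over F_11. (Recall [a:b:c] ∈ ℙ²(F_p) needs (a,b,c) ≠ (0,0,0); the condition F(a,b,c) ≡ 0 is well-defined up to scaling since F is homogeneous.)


F(2,0,3) ≡ 2 (mod 11); P is NOT on the curve.

Evaluate F(2, 0, 3) term-by-term (mod 11).
  -2*X**2 ↦ -2·4·1·1 = -8
  -2*X*Y ↦ -2·2·0·1 = 0
  X*Z ↦ 1·2·1·3 = 6
  -3*Y**2 ↦ -3·1·0·1 = 0
  -3*Y*Z ↦ -3·1·0·3 = 0
  -2*Z**2 ↦ -2·1·1·9 = -18
Sum: F(2, 0, 3) = (-8) + (0) + (6) + (0) + (0) + (-18) = -20.
Reducing mod 11: -20 ≡ 2 (mod 11).
Since F(a, b, c) ≡ 2 ≠ 0 (mod 11), P does NOT lie on the curve.


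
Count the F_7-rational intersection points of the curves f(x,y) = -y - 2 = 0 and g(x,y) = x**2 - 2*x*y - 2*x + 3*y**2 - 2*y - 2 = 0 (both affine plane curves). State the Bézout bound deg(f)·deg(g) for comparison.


Common zeros: {(0, 5), (5, 5)}; count = 2; Bézout bound = 2.

deg(f) = 1, deg(g) = 2, so Bézout bound = 2.
Scan x ∈ F_7. For each x, list the y ∈ F_7 with f(x, y) ≡ 0 and those with g(x, y) ≡ 0 (mod 7); the common zeros in that column are the intersection.
  x = 0: f ≡ 0 at y ∈ {5}; g ≡ 0 at y ∈ {5}; common: {5}.
  x = 1: f ≡ 0 at y ∈ {5}; g ≡ 0 at y ∈ ∅; common: ∅.
  x = 2: f ≡ 0 at y ∈ {5}; g ≡ 0 at y ∈ {3, 6}; common: ∅.
  x = 3: f ≡ 0 at y ∈ {5}; g ≡ 0 at y ∈ ∅; common: ∅.
  x = 4: f ≡ 0 at y ∈ {5}; g ≡ 0 at y ∈ {4}; common: ∅.
  x = 5: f ≡ 0 at y ∈ {5}; g ≡ 0 at y ∈ {5, 6}; common: {5}.
  x = 6: f ≡ 0 at y ∈ {5}; g ≡ 0 at y ∈ {3, 4}; common: ∅.
Collecting: common zeros = {(0, 5), (5, 5)}, so the count is 2.
Comparison with the Bézout bound: 2 ≤ 2 = deg(f)·deg(g), as expected for curves with no common component (the bound is attained).


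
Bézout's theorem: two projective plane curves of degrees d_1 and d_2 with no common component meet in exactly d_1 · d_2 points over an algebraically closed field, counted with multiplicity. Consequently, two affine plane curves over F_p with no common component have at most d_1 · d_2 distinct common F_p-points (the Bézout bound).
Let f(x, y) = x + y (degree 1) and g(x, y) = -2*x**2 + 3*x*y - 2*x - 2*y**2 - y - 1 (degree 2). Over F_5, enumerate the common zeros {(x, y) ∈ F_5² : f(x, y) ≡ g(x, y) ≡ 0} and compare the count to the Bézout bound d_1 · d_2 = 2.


Common zeros: ∅; count = 0; Bézout bound = 2.

deg(f) = 1, deg(g) = 2, so Bézout bound = 2.
Scan x ∈ F_5. For each x, list the y ∈ F_5 with f(x, y) ≡ 0 and those with g(x, y) ≡ 0 (mod 5); the common zeros in that column are the intersection.
  x = 0: f ≡ 0 at y ∈ {0}; g ≡ 0 at y ∈ ∅; common: ∅.
  x = 1: f ≡ 0 at y ∈ {4}; g ≡ 0 at y ∈ {0, 1}; common: ∅.
  x = 2: f ≡ 0 at y ∈ {3}; g ≡ 0 at y ∈ {1, 4}; common: ∅.
  x = 3: f ≡ 0 at y ∈ {2}; g ≡ 0 at y ∈ {0, 4}; common: ∅.
  x = 4: f ≡ 0 at y ∈ {1}; g ≡ 0 at y ∈ ∅; common: ∅.
Collecting: common zeros = ∅, so the count is 0.
Comparison with the Bézout bound: 0 ≤ 2 = deg(f)·deg(g), as expected for curves with no common component (the affine F_5-count falls short of the bound because intersections may lie at infinity, over extension fields, or carry multiplicity).


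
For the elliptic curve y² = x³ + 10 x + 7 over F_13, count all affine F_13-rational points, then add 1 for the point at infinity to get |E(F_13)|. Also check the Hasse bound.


Affine points = {(2, 3), (2, 10), (3, 5), (3, 8), (5, 0), (6, 6), (6, 7), (7, 2), (7, 11), (8, 1), (8, 12), (12, 3), (12, 10)}; affine count = 13; |E(F_13)| = 14.

Discriminant check: Δ ∝ 4a³ + 27b² = 4·10³ + 27·7² = 4·1000 + 27·49 ≡ 6 (mod 13). Nonzero ⇒ E is nonsingular.
For each x ∈ F_13, compute rhs = x³ + 10·x + 7 mod 13, then count y ∈ F_13 with y² ≡ rhs.
  x = 0: rhs = 7, matching y values: none (0 points).
  x = 1: rhs = 5, matching y values: none (0 points).
  x = 2: rhs = 9, matching y values: 3, 10 (2 points).
  x = 3: rhs = 12, matching y values: 5, 8 (2 points).
  x = 4: rhs = 7, matching y values: none (0 points).
  x = 5: rhs = 0, matching y values: 0 (1 points).
  x = 6: rhs = 10, matching y values: 6, 7 (2 points).
  x = 7: rhs = 4, matching y values: 2, 11 (2 points).
  x = 8: rhs = 1, matching y values: 1, 12 (2 points).
  x = 9: rhs = 7, matching y values: none (0 points).
  x = 10: rhs = 2, matching y values: none (0 points).
  x = 11: rhs = 5, matching y values: none (0 points).
  x = 12: rhs = 9, matching y values: 3, 10 (2 points).
Total affine count: 13.
Full point count |E(F_13)| = 13 + 1 = 14.
Hasse bound: |14 − (13+1)| = |0| = 0 ≤ 2√13 ≈ 7.2111 ✓.


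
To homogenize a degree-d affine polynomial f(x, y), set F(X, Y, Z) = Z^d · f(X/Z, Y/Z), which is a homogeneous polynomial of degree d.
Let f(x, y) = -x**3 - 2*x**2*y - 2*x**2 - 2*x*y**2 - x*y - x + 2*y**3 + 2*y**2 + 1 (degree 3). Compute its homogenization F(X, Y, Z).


F(X, Y, Z) = -X**3 - 2*X**2*Y - 2*X**2*Z - 2*X*Y**2 - X*Y*Z - X*Z**2 + 2*Y**3 + 2*Y**2*Z + Z**3

deg(f) = 3.
Substitute x = X/Z, y = Y/Z into f, then multiply by Z^3.
  monomial -1·x^3·y^0 ↦ -1·X^3·Y^0·Z^0.
  monomial -2·x^2·y^1 ↦ -2·X^2·Y^1·Z^0.
  monomial -2·x^2·y^0 ↦ -2·X^2·Y^0·Z^1.
  monomial -2·x^1·y^2 ↦ -2·X^1·Y^2·Z^0.
  monomial -1·x^1·y^1 ↦ -1·X^1·Y^1·Z^1.
  monomial -1·x^1·y^0 ↦ -1·X^1·Y^0·Z^2.
  monomial 2·x^0·y^3 ↦ 2·X^0·Y^3·Z^0.
  monomial 2·x^0·y^2 ↦ 2·X^0·Y^2·Z^1.
  monomial 1·x^0·y^0 ↦ 1·X^0·Y^0·Z^3.
Collecting: F(X, Y, Z) = -X**3 - 2*X**2*Y - 2*X**2*Z - 2*X*Y**2 - X*Y*Z - X*Z**2 + 2*Y**3 + 2*Y**2*Z + Z**3.


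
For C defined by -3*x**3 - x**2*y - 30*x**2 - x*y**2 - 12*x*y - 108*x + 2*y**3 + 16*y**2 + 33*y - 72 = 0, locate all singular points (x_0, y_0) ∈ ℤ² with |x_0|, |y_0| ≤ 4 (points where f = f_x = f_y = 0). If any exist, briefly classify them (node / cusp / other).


Singular points: {(-3, -3)}; classification: cusp.

Compute partial derivatives:
  f_x = -9*x**2 - 2*x*y - 60*x - y**2 - 12*y - 108.
  f_y = -x**2 - 2*x*y - 12*x + 6*y**2 + 32*y + 33.
Scan x_0 ∈ {−4, ..., 4}. For each x_0, f_y(x_0, y) is a polynomial in y; find its integer roots y ∈ {−4, ..., 4}, then test f_x and f at those candidates.
  x = -4: f_y(-4, y) = 6*y**2 + 40*y + 65; no integer root y with |y| ≤ 4.
  x = -3: f_y(-3, y) = 6*y**2 + 38*y + 60; vanishes at y ∈ {-3}. (-3, -3): f_x = 0, f = 0 — SINGULAR.
  x = -2: f_y(-2, y) = 6*y**2 + 36*y + 53; no integer root y with |y| ≤ 4.
  x = -1: f_y(-1, y) = 6*y**2 + 34*y + 44; vanishes at y ∈ {-2}. (-1, -2): f_x = -41 ≠ 0.
  x = 0: f_y(0, y) = 6*y**2 + 32*y + 33; no integer root y with |y| ≤ 4.
  x = 1: f_y(1, y) = 6*y**2 + 30*y + 20; no integer root y with |y| ≤ 4.
  x = 2: f_y(2, y) = 6*y**2 + 28*y + 5; no integer root y with |y| ≤ 4.
  x = 3: f_y(3, y) = 6*y**2 + 26*y - 12; no integer root y with |y| ≤ 4.
  x = 4: f_y(4, y) = 6*y**2 + 24*y - 31; no integer root y with |y| ≤ 4.
Only singular point on the grid: (-3, -3).
Classify: substitute x = -3 + u, y = -3 + v and expand: f = -3*u**3 - u**2*v - u*v**2 + 2*v**3 + v**2.
No constant or linear terms (consistent with a singular point). Quadratic part: v**2. Cubic part: -3*u**3 - u**2*v - u*v**2 + 2*v**3.
The quadratic part v**2 is a perfect square, so there is a single (double) tangent line v = 0, i.e. y = -3. Restricting the cubic part to that line (v = 0) leaves -3*u**3 ≠ 0, so f is not divisible by v and the branch is v² ≈ 3*u**3 to lowest order — this is a cusp.
Classification: cusp.


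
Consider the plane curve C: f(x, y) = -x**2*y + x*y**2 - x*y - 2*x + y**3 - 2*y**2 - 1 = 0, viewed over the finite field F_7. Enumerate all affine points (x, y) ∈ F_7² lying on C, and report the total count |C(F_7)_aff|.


Affine F_7-points: {(2, 4), (2, 6), (3, 0), (3, 3), (4, 4), (5, 6)}; count = 6.

For each of the 49 pairs (x, y) ∈ F_7², evaluate f(x, y) mod 7. Record the zeros.
  x = 0: [0↦6, 1↦5, 2↦6, 3↦1, 4↦3, 5↦4, 6↦3]  zeros at y ∈ ∅
  x = 1: [0↦4, 1↦2, 2↦4, 3↦2, 4↦2, 5↦3, 6↦4]  zeros at y ∈ ∅
  x = 2: [0↦2, 1↦4, 2↦5, 3↦4, 4↦0, 5↦6, 6↦0]  zeros at y ∈ {4, 6}
  x = 3: [0↦0, 1↦4, 2↦2, 3↦0, 4↦4, 5↦6, 6↦5]  zeros at y ∈ {0, 3}
  x = 4: [0↦5, 1↦2, 2↦2, 3↦4, 4↦0, 5↦3, 6↦5]  zeros at y ∈ {4}
  x = 5: [0↦3, 1↦5, 2↦5, 3↦2, 4↦2, 5↦4, 6↦0]  zeros at y ∈ {6}
  x = 6: [0↦1, 1↦6, 2↦4, 3↦1, 4↦3, 5↦2, 6↦4]  zeros at y ∈ ∅
Collecting zeros: affine points = {(2, 4), (2, 6), (3, 0), (3, 3), (4, 4), (5, 6)}.
Total count |C(F_7)_aff| = 6.


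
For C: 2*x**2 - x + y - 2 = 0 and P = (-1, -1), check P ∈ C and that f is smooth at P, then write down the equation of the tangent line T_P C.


Tangent line at P: -5*x + y - 4 = 0.

Step 1: f(-1, -1) = 0, so P lies on C.
Step 2: partial derivatives
  f_x(x, y) = 4*x - 1, f_y(x, y) = 1.
  f_x(P) = -5, f_y(P) = 1 (gradient nonzero, so P is smooth).
Step 3: tangent line at P: -5·(x − -1) + 1·(y − -1) = 0.
Expanding: -5*x + y - 4 = 0.


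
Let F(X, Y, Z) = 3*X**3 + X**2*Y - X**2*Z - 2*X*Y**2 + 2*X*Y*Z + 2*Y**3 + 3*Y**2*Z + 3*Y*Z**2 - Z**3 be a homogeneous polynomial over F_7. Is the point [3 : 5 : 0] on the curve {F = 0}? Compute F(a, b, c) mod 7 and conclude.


F(3,5,0) ≡ 2 (mod 7); P is NOT on the curve.

Evaluate F(3, 5, 0) term-by-term (mod 7).
  3*X**3 ↦ 3·27·1·1 = 81
  X**2*Y ↦ 1·9·5·1 = 45
  -X**2*Z ↦ -1·9·1·0 = 0
  -2*X*Y**2 ↦ -2·3·25·1 = -150
  2*X*Y*Z ↦ 2·3·5·0 = 0
  2*Y**3 ↦ 2·1·125·1 = 250
  3*Y**2*Z ↦ 3·1·25·0 = 0
  3*Y*Z**2 ↦ 3·1·5·0 = 0
  -Z**3 ↦ -1·1·1·0 = 0
Sum: F(3, 5, 0) = (81) + (45) + (0) + (-150) + (0) + (250) + (0) + (0) + (0) = 226.
Reducing mod 7: 226 ≡ 2 (mod 7).
Since F(a, b, c) ≡ 2 ≠ 0 (mod 7), P does NOT lie on the curve.


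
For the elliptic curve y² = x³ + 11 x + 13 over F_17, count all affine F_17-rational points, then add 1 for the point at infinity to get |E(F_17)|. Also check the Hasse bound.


Affine points = {(0, 8), (0, 9), (1, 5), (1, 12), (2, 3), (2, 14), (4, 6), (4, 11), (7, 5), (7, 12), (8, 1), (8, 16), (9, 5), (9, 12), (10, 1), (10, 16), (14, 2), (14, 15), (15, 0), (16, 1), (16, 16)}; affine count = 21; |E(F_17)| = 22.

Discriminant check: Δ ∝ 4a³ + 27b² = 4·11³ + 27·13² = 4·1331 + 27·169 ≡ 10 (mod 17). Nonzero ⇒ E is nonsingular.
For each x ∈ F_17, compute rhs = x³ + 11·x + 13 mod 17, then count y ∈ F_17 with y² ≡ rhs.
  x = 0: rhs = 13, matching y values: 8, 9 (2 points).
  x = 1: rhs = 8, matching y values: 5, 12 (2 points).
  x = 2: rhs = 9, matching y values: 3, 14 (2 points).
  x = 3: rhs = 5, matching y values: none (0 points).
  x = 4: rhs = 2, matching y values: 6, 11 (2 points).
  x = 5: rhs = 6, matching y values: none (0 points).
  x = 6: rhs = 6, matching y values: none (0 points).
  x = 7: rhs = 8, matching y values: 5, 12 (2 points).
  x = 8: rhs = 1, matching y values: 1, 16 (2 points).
  x = 9: rhs = 8, matching y values: 5, 12 (2 points).
  x = 10: rhs = 1, matching y values: 1, 16 (2 points).
  x = 11: rhs = 3, matching y values: none (0 points).
  x = 12: rhs = 3, matching y values: none (0 points).
  x = 13: rhs = 7, matching y values: none (0 points).
  x = 14: rhs = 4, matching y values: 2, 15 (2 points).
  x = 15: rhs = 0, matching y values: 0 (1 points).
  x = 16: rhs = 1, matching y values: 1, 16 (2 points).
Total affine count: 21.
Full point count |E(F_17)| = 21 + 1 = 22.
Hasse bound: |22 − (17+1)| = |4| = 4 ≤ 2√17 ≈ 8.2462 ✓.


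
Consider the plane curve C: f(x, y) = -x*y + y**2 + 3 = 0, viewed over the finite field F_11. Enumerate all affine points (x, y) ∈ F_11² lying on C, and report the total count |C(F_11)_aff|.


Affine F_11-points: {(1, 6), (2, 4), (2, 9), (4, 1), (4, 3), (7, 8), (7, 10), (9, 2), (9, 7), (10, 5)}; count = 10.

For each of the 121 pairs (x, y) ∈ F_11², evaluate f(x, y) mod 11. Record the zeros.
  x = 0: [0↦3, 1↦4, 2↦7, 3↦1, 4↦8, 5↦6, 6↦6, 7↦8, 8↦1, 9↦7, 10↦4]  zeros at y ∈ ∅
  x = 1: [0↦3, 1↦3, 2↦5, 3↦9, 4↦4, 5↦1, 6↦0, 7↦1, 8↦4, 9↦9, 10↦5]  zeros at y ∈ {6}
  x = 2: [0↦3, 1↦2, 2↦3, 3↦6, 4↦0, 5↦7, 6↦5, 7↦5, 8↦7, 9↦0, 10↦6]  zeros at y ∈ {4, 9}
  x = 3: [0↦3, 1↦1, 2↦1, 3↦3, 4↦7, 5↦2, 6↦10, 7↦9, 8↦10, 9↦2, 10↦7]  zeros at y ∈ ∅
  x = 4: [0↦3, 1↦0, 2↦10, 3↦0, 4↦3, 5↦8, 6↦4, 7↦2, 8↦2, 9↦4, 10↦8]  zeros at y ∈ {1, 3}
  x = 5: [0↦3, 1↦10, 2↦8, 3↦8, 4↦10, 5↦3, 6↦9, 7↦6, 8↦5, 9↦6, 10↦9]  zeros at y ∈ ∅
  x = 6: [0↦3, 1↦9, 2↦6, 3↦5, 4↦6, 5↦9, 6↦3, 7↦10, 8↦8, 9↦8, 10↦10]  zeros at y ∈ ∅
  x = 7: [0↦3, 1↦8, 2↦4, 3↦2, 4↦2, 5↦4, 6↦8, 7↦3, 8↦0, 9↦10, 10↦0]  zeros at y ∈ {8, 10}
  x = 8: [0↦3, 1↦7, 2↦2, 3↦10, 4↦9, 5↦10, 6↦2, 7↦7, 8↦3, 9↦1, 10↦1]  zeros at y ∈ ∅
  x = 9: [0↦3, 1↦6, 2↦0, 3↦7, 4↦5, 5↦5, 6↦7, 7↦0, 8↦6, 9↦3, 10↦2]  zeros at y ∈ {2, 7}
  x = 10: [0↦3, 1↦5, 2↦9, 3↦4, 4↦1, 5↦0, 6↦1, 7↦4, 8↦9, 9↦5, 10↦3]  zeros at y ∈ {5}
Collecting zeros: affine points = {(1, 6), (2, 4), (2, 9), (4, 1), (4, 3), (7, 8), (7, 10), (9, 2), (9, 7), (10, 5)}.
Total count |C(F_11)_aff| = 10.


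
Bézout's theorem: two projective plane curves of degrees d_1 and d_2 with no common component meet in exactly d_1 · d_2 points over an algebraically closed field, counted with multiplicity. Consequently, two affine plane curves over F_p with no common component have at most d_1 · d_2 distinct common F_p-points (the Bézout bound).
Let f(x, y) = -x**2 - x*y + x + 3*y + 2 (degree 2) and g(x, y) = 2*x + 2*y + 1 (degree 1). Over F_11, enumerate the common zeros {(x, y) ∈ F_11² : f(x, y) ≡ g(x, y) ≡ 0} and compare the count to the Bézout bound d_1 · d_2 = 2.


Common zeros: {(4, 1)}; count = 1; Bézout bound = 2.

deg(f) = 2, deg(g) = 1, so Bézout bound = 2.
Scan x ∈ F_11. For each x, list the y ∈ F_11 with f(x, y) ≡ 0 and those with g(x, y) ≡ 0 (mod 11); the common zeros in that column are the intersection.
  x = 0: f ≡ 0 at y ∈ {3}; g ≡ 0 at y ∈ {5}; common: ∅.
  x = 1: f ≡ 0 at y ∈ {10}; g ≡ 0 at y ∈ {4}; common: ∅.
  x = 2: f ≡ 0 at y ∈ {0}; g ≡ 0 at y ∈ {3}; common: ∅.
  x = 3: f ≡ 0 at y ∈ ∅; g ≡ 0 at y ∈ {2}; common: ∅.
  x = 4: f ≡ 0 at y ∈ {1}; g ≡ 0 at y ∈ {1}; common: {1}.
  x = 5: f ≡ 0 at y ∈ {2}; g ≡ 0 at y ∈ {0}; common: ∅.
  x = 6: f ≡ 0 at y ∈ {9}; g ≡ 0 at y ∈ {10}; common: ∅.
  x = 7: f ≡ 0 at y ∈ {1}; g ≡ 0 at y ∈ {9}; common: ∅.
  x = 8: f ≡ 0 at y ∈ {9}; g ≡ 0 at y ∈ {8}; common: ∅.
  x = 9: f ≡ 0 at y ∈ {3}; g ≡ 0 at y ∈ {7}; common: ∅.
  x = 10: f ≡ 0 at y ∈ {0}; g ≡ 0 at y ∈ {6}; common: ∅.
Collecting: common zeros = {(4, 1)}, so the count is 1.
Comparison with the Bézout bound: 1 ≤ 2 = deg(f)·deg(g), as expected for curves with no common component (the affine F_11-count falls short of the bound because intersections may lie at infinity, over extension fields, or carry multiplicity).


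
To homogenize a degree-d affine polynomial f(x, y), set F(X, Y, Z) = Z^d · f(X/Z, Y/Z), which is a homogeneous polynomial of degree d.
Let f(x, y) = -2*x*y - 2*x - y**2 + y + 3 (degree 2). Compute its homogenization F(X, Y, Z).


F(X, Y, Z) = -2*X*Y - 2*X*Z - Y**2 + Y*Z + 3*Z**2

deg(f) = 2.
Substitute x = X/Z, y = Y/Z into f, then multiply by Z^2.
  monomial -2·x^1·y^1 ↦ -2·X^1·Y^1·Z^0.
  monomial -2·x^1·y^0 ↦ -2·X^1·Y^0·Z^1.
  monomial -1·x^0·y^2 ↦ -1·X^0·Y^2·Z^0.
  monomial 1·x^0·y^1 ↦ 1·X^0·Y^1·Z^1.
  monomial 3·x^0·y^0 ↦ 3·X^0·Y^0·Z^2.
Collecting: F(X, Y, Z) = -2*X*Y - 2*X*Z - Y**2 + Y*Z + 3*Z**2.


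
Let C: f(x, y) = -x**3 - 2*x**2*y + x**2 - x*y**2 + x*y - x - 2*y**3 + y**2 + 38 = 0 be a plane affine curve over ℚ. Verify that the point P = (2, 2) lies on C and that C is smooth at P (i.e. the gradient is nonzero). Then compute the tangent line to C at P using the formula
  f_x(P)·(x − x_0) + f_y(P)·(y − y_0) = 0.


Tangent line at P: -27*x - 34*y + 122 = 0.

Step 1: f(2, 2) = 0, so P lies on C.
Step 2: partial derivatives
  f_x(x, y) = -3*x**2 - 4*x*y + 2*x - y**2 + y - 1, f_y(x, y) = -2*x**2 - 2*x*y + x - 6*y**2 + 2*y.
  f_x(P) = -27, f_y(P) = -34 (gradient nonzero, so P is smooth).
Step 3: tangent line at P: -27·(x − 2) + -34·(y − 2) = 0.
Expanding: -27*x - 34*y + 122 = 0.


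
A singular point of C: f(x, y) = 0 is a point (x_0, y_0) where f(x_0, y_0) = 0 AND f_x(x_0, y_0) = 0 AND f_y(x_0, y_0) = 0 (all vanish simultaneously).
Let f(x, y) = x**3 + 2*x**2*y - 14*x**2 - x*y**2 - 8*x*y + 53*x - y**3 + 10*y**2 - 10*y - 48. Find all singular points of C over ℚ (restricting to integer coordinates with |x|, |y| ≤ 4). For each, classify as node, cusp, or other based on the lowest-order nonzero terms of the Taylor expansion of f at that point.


Singular points: {(3, 2)}; classification: node.

Compute partial derivatives:
  f_x = 3*x**2 + 4*x*y - 28*x - y**2 - 8*y + 53.
  f_y = 2*x**2 - 2*x*y - 8*x - 3*y**2 + 20*y - 10.
Scan x_0 ∈ {−4, ..., 4}. For each x_0, f_y(x_0, y) is a polynomial in y; find its integer roots y ∈ {−4, ..., 4}, then test f_x and f at those candidates.
  x = -4: f_y(-4, y) = -3*y**2 + 28*y + 54; no integer root y with |y| ≤ 4.
  x = -3: f_y(-3, y) = -3*y**2 + 26*y + 32; no integer root y with |y| ≤ 4.
  x = -2: f_y(-2, y) = -3*y**2 + 24*y + 14; no integer root y with |y| ≤ 4.
  x = -1: f_y(-1, y) = -3*y**2 + 22*y; vanishes at y ∈ {0}. (-1, 0): f_x = 84 ≠ 0.
  x = 0: f_y(0, y) = -3*y**2 + 20*y - 10; no integer root y with |y| ≤ 4.
  x = 1: f_y(1, y) = -3*y**2 + 18*y - 16; no integer root y with |y| ≤ 4.
  x = 2: f_y(2, y) = -3*y**2 + 16*y - 18; no integer root y with |y| ≤ 4.
  x = 3: f_y(3, y) = -3*y**2 + 14*y - 16; vanishes at y ∈ {2}. (3, 2): f_x = 0, f = 0 — SINGULAR.
  x = 4: f_y(4, y) = -3*y**2 + 12*y - 10; no integer root y with |y| ≤ 4.
Only singular point on the grid: (3, 2).
Classify: substitute x = 3 + u, y = 2 + v and expand: f = u**3 + 2*u**2*v - u**2 - u*v**2 - v**3 + v**2.
No constant or linear terms (consistent with a singular point). Quadratic part: -u**2 + v**2. Cubic part: u**3 + 2*u**2*v - u*v**2 - v**3.
The quadratic part v**2 - u**2 = (v − u)(v + u) splits into two distinct linear factors, so there are two distinct tangent lines y − 2 = ±(x − 3) — this is a node (ordinary double point).
Classification: node.


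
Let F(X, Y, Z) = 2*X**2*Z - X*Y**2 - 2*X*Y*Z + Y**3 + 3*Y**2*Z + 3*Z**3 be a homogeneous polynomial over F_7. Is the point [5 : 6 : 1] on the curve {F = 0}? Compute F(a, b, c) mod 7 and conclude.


F(5,6,1) ≡ 4 (mod 7); P is NOT on the curve.

Evaluate F(5, 6, 1) term-by-term (mod 7).
  2*X**2*Z ↦ 2·25·1·1 = 50
  -X*Y**2 ↦ -1·5·36·1 = -180
  -2*X*Y*Z ↦ -2·5·6·1 = -60
  Y**3 ↦ 1·1·216·1 = 216
  3*Y**2*Z ↦ 3·1·36·1 = 108
  3*Z**3 ↦ 3·1·1·1 = 3
Sum: F(5, 6, 1) = (50) + (-180) + (-60) + (216) + (108) + (3) = 137.
Reducing mod 7: 137 ≡ 4 (mod 7).
Since F(a, b, c) ≡ 4 ≠ 0 (mod 7), P does NOT lie on the curve.


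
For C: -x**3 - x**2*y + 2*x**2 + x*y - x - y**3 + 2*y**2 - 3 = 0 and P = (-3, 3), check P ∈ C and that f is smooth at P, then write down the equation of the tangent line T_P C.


Tangent line at P: -19*x - 27*y + 24 = 0.

Step 1: f(-3, 3) = 0, so P lies on C.
Step 2: partial derivatives
  f_x(x, y) = -3*x**2 - 2*x*y + 4*x + y - 1, f_y(x, y) = -x**2 + x - 3*y**2 + 4*y.
  f_x(P) = -19, f_y(P) = -27 (gradient nonzero, so P is smooth).
Step 3: tangent line at P: -19·(x − -3) + -27·(y − 3) = 0.
Expanding: -19*x - 27*y + 24 = 0.


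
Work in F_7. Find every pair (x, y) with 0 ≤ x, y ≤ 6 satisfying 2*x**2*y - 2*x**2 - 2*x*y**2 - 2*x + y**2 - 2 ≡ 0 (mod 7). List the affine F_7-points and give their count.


Affine F_7-points: {(0, 3), (0, 4), (1, 4), (1, 5), (2, 0), (2, 5), (3, 6), (4, 0), (5, 1), (5, 3), (6, 2)}; count = 11.

For each of the 49 pairs (x, y) ∈ F_7², evaluate f(x, y) mod 7. Record the zeros.
  x = 0: [0↦5, 1↦6, 2↦2, 3↦0, 4↦0, 5↦2, 6↦6]  zeros at y ∈ {3, 4}
  x = 1: [0↦1, 1↦2, 2↦1, 3↦5, 4↦0, 5↦0, 6↦5]  zeros at y ∈ {4, 5}
  x = 2: [0↦0, 1↦5, 2↦4, 3↦4, 4↦5, 5↦0, 6↦3]  zeros at y ∈ {0, 5}
  x = 3: [0↦2, 1↦1, 2↦4, 3↦4, 4↦1, 5↦2, 6↦0]  zeros at y ∈ {6}
  x = 4: [0↦0, 1↦4, 2↦1, 3↦5, 4↦2, 5↦6, 6↦3]  zeros at y ∈ {0}
  x = 5: [0↦1, 1↦0, 2↦2, 3↦0, 4↦1, 5↦5, 6↦5]  zeros at y ∈ {1, 3}
  x = 6: [0↦5, 1↦3, 2↦0, 3↦3, 4↦5, 5↦6, 6↦6]  zeros at y ∈ {2}
Collecting zeros: affine points = {(0, 3), (0, 4), (1, 4), (1, 5), (2, 0), (2, 5), (3, 6), (4, 0), (5, 1), (5, 3), (6, 2)}.
Total count |C(F_7)_aff| = 11.


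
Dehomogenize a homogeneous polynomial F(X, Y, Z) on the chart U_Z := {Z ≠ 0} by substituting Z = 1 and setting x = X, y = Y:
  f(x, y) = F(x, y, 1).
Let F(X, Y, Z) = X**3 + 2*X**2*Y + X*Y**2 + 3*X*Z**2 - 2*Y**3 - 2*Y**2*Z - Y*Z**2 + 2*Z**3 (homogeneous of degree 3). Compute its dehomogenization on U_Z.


f(x, y) = x**3 + 2*x**2*y + x*y**2 + 3*x - 2*y**3 - 2*y**2 - y + 2

On U_Z we set Z = 1. Each monomial c·X^i·Y^j·Z^k in F becomes c·x^i·y^j·1^k = c·x^i·y^j.
Substituting Z = 1: F(X, Y, 1) = x**3 + 2*x**2*y + x*y**2 + 3*x - 2*y**3 - 2*y**2 - y + 2.
Note: deg(f) ≤ deg(F) = 3; strict inequality happens when F is divisible by Z (lost terms).


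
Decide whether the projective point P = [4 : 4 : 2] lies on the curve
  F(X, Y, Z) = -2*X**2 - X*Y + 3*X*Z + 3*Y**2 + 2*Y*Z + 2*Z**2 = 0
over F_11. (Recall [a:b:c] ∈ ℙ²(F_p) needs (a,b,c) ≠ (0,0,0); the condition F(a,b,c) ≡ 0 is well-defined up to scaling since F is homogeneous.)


F(4,4,2) ≡ 4 (mod 11); P is NOT on the curve.

Evaluate F(4, 4, 2) term-by-term (mod 11).
  -2*X**2 ↦ -2·16·1·1 = -32
  -X*Y ↦ -1·4·4·1 = -16
  3*X*Z ↦ 3·4·1·2 = 24
  3*Y**2 ↦ 3·1·16·1 = 48
  2*Y*Z ↦ 2·1·4·2 = 16
  2*Z**2 ↦ 2·1·1·4 = 8
Sum: F(4, 4, 2) = (-32) + (-16) + (24) + (48) + (16) + (8) = 48.
Reducing mod 11: 48 ≡ 4 (mod 11).
Since F(a, b, c) ≡ 4 ≠ 0 (mod 11), P does NOT lie on the curve.


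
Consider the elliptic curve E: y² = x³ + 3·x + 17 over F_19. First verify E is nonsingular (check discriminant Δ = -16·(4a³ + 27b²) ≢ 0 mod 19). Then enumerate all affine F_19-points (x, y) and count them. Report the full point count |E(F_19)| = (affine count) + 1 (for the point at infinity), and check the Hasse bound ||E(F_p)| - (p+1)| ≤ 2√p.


Affine points = {(0, 6), (0, 13), (4, 6), (4, 13), (5, 9), (5, 10), (6, 2), (6, 17), (7, 1), (7, 18), (13, 7), (13, 12), (15, 6), (15, 13), (16, 0)}; affine count = 15; |E(F_19)| = 16.

Discriminant check: Δ ∝ 4a³ + 27b² = 4·3³ + 27·17² = 4·27 + 27·289 ≡ 7 (mod 19). Nonzero ⇒ E is nonsingular.
For each x ∈ F_19, compute rhs = x³ + 3·x + 17 mod 19, then count y ∈ F_19 with y² ≡ rhs.
  x = 0: rhs = 17, matching y values: 6, 13 (2 points).
  x = 1: rhs = 2, matching y values: none (0 points).
  x = 2: rhs = 12, matching y values: none (0 points).
  x = 3: rhs = 15, matching y values: none (0 points).
  x = 4: rhs = 17, matching y values: 6, 13 (2 points).
  x = 5: rhs = 5, matching y values: 9, 10 (2 points).
  x = 6: rhs = 4, matching y values: 2, 17 (2 points).
  x = 7: rhs = 1, matching y values: 1, 18 (2 points).
  x = 8: rhs = 2, matching y values: none (0 points).
  x = 9: rhs = 13, matching y values: none (0 points).
  x = 10: rhs = 2, matching y values: none (0 points).
  x = 11: rhs = 13, matching y values: none (0 points).
  x = 12: rhs = 14, matching y values: none (0 points).
  x = 13: rhs = 11, matching y values: 7, 12 (2 points).
  x = 14: rhs = 10, matching y values: none (0 points).
  x = 15: rhs = 17, matching y values: 6, 13 (2 points).
  x = 16: rhs = 0, matching y values: 0 (1 points).
  x = 17: rhs = 3, matching y values: none (0 points).
  x = 18: rhs = 13, matching y values: none (0 points).
Total affine count: 15.
Full point count |E(F_19)| = 15 + 1 = 16.
Hasse bound: |16 − (19+1)| = |-4| = 4 ≤ 2√19 ≈ 8.7178 ✓.


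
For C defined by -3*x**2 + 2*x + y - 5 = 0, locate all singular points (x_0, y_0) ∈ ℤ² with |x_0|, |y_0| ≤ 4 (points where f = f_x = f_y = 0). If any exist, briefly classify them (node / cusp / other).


No singular points in the scanned grid; C is smooth there.

Compute partial derivatives:
  f_x = 2 - 6*x.
  f_y = 1.
f_y = 1 is a nonzero constant, so f_y never vanishes: no point (x, y) can satisfy f = f_x = f_y = 0. In particular no (x, y) ∈ {−4, ..., 4}² is singular; the curve is smooth.


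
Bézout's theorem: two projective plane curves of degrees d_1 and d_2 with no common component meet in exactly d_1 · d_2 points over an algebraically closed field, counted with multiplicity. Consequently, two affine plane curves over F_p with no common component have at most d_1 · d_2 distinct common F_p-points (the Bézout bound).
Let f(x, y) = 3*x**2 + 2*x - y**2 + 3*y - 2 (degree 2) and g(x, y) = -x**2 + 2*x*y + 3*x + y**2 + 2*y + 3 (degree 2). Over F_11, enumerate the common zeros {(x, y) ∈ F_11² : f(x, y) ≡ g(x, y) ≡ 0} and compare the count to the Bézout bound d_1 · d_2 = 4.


Common zeros: {(0, 2)}; count = 1; Bézout bound = 4.

deg(f) = 2, deg(g) = 2, so Bézout bound = 4.
Scan x ∈ F_11. For each x, list the y ∈ F_11 with f(x, y) ≡ 0 and those with g(x, y) ≡ 0 (mod 11); the common zeros in that column are the intersection.
  x = 0: f ≡ 0 at y ∈ {1, 2}; g ≡ 0 at y ∈ {2, 7}; common: {2}.
  x = 1: f ≡ 0 at y ∈ ∅; g ≡ 0 at y ∈ ∅; common: ∅.
  x = 2: f ≡ 0 at y ∈ ∅; g ≡ 0 at y ∈ {6, 10}; common: ∅.
  x = 3: f ≡ 0 at y ∈ {1, 2}; g ≡ 0 at y ∈ ∅; common: ∅.
  x = 4: f ≡ 0 at y ∈ {5, 9}; g ≡ 0 at y ∈ {4, 8}; common: ∅.
  x = 5: f ≡ 0 at y ∈ {7}; g ≡ 0 at y ∈ ∅; common: ∅.
  x = 6: f ≡ 0 at y ∈ ∅; g ≡ 0 at y ∈ {1, 7}; common: ∅.
  x = 7: f ≡ 0 at y ∈ ∅; g ≡ 0 at y ∈ {2, 4}; common: ∅.
  x = 8: f ≡ 0 at y ∈ ∅; g ≡ 0 at y ∈ ∅; common: ∅.
  x = 9: f ≡ 0 at y ∈ {7}; g ≡ 0 at y ∈ ∅; common: ∅.
  x = 10: f ≡ 0 at y ∈ {5, 9}; g ≡ 0 at y ∈ {1, 10}; common: ∅.
Collecting: common zeros = {(0, 2)}, so the count is 1.
Comparison with the Bézout bound: 1 ≤ 4 = deg(f)·deg(g), as expected for curves with no common component (the affine F_11-count falls short of the bound because intersections may lie at infinity, over extension fields, or carry multiplicity).


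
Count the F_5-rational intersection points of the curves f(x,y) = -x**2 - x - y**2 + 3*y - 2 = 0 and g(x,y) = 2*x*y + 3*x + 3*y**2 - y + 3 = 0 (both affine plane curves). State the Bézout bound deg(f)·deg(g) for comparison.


Common zeros: {(0, 1), (4, 1)}; count = 2; Bézout bound = 4.

deg(f) = 2, deg(g) = 2, so Bézout bound = 4.
Scan x ∈ F_5. For each x, list the y ∈ F_5 with f(x, y) ≡ 0 and those with g(x, y) ≡ 0 (mod 5); the common zeros in that column are the intersection.
  x = 0: f ≡ 0 at y ∈ {1, 2}; g ≡ 0 at y ∈ {1}; common: {1}.
  x = 1: f ≡ 0 at y ∈ ∅; g ≡ 0 at y ∈ {1, 2}; common: ∅.
  x = 2: f ≡ 0 at y ∈ ∅; g ≡ 0 at y ∈ {1, 3}; common: ∅.
  x = 3: f ≡ 0 at y ∈ ∅; g ≡ 0 at y ∈ {1, 4}; common: ∅.
  x = 4: f ≡ 0 at y ∈ {1, 2}; g ≡ 0 at y ∈ {0, 1}; common: {1}.
Collecting: common zeros = {(0, 1), (4, 1)}, so the count is 2.
Comparison with the Bézout bound: 2 ≤ 4 = deg(f)·deg(g), as expected for curves with no common component (the affine F_5-count falls short of the bound because intersections may lie at infinity, over extension fields, or carry multiplicity).


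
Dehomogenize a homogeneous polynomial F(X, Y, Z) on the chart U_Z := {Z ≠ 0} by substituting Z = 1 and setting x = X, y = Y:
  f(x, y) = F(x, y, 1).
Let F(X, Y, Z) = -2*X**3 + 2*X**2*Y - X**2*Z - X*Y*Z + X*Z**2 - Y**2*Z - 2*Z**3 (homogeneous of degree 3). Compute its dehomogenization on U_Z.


f(x, y) = -2*x**3 + 2*x**2*y - x**2 - x*y + x - y**2 - 2

On U_Z we set Z = 1. Each monomial c·X^i·Y^j·Z^k in F becomes c·x^i·y^j·1^k = c·x^i·y^j.
Substituting Z = 1: F(X, Y, 1) = -2*x**3 + 2*x**2*y - x**2 - x*y + x - y**2 - 2.
Note: deg(f) ≤ deg(F) = 3; strict inequality happens when F is divisible by Z (lost terms).


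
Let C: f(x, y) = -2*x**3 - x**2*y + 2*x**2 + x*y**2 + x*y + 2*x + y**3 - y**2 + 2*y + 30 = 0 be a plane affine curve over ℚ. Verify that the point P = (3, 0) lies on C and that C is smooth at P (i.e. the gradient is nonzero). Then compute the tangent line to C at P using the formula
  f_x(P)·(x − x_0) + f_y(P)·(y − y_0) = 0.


Tangent line at P: -40*x - 4*y + 120 = 0.

Step 1: f(3, 0) = 0, so P lies on C.
Step 2: partial derivatives
  f_x(x, y) = -6*x**2 - 2*x*y + 4*x + y**2 + y + 2, f_y(x, y) = -x**2 + 2*x*y + x + 3*y**2 - 2*y + 2.
  f_x(P) = -40, f_y(P) = -4 (gradient nonzero, so P is smooth).
Step 3: tangent line at P: -40·(x − 3) + -4·(y − 0) = 0.
Expanding: -40*x - 4*y + 120 = 0.
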